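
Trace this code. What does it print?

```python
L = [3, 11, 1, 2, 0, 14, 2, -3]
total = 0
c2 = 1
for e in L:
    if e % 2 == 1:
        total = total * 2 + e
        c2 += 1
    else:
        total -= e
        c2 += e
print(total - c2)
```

8

e=3: odd, total = 0*2+3 = 3; c2=2
e=11: odd, total = 3*2+11 = 17; c2=3
e=1: odd, total = 17*2+1 = 35; c2=4
e=2: not odd, total = 35-2 = 33; c2=6
e=0: not odd, total = 33-0 = 33; c2=6
e=14: not odd, total = 33-14 = 19; c2=20
e=2: not odd, total = 19-2 = 17; c2=22
e=-3: odd, total = 17*2+(-3) = 31; c2=23
total-c2 = 31-23 = 8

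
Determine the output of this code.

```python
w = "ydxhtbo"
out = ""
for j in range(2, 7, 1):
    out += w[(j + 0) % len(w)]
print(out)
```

xhtbo

j=2: add w[2]='x' → 'x'
j=3: add w[3]='h' → 'xh'
j=4: add w[4]='t' → 'xht'
j=5: add w[5]='b' → 'xhtb'
j=6: add w[6]='o' → 'xhtbo'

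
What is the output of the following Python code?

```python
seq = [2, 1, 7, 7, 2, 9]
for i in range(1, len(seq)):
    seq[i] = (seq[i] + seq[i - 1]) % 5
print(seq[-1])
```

3

i=1: seq[1] = (1+2)%5 = 3 → [2, 3, 7, 7, 2, 9]
i=2: seq[2] = (7+3)%5 = 0 → [2, 3, 0, 7, 2, 9]
i=3: seq[3] = (7+0)%5 = 2 → [2, 3, 0, 2, 2, 9]
i=4: seq[4] = (2+2)%5 = 4 → [2, 3, 0, 2, 4, 9]
i=5: seq[5] = (9+4)%5 = 3 → [2, 3, 0, 2, 4, 3]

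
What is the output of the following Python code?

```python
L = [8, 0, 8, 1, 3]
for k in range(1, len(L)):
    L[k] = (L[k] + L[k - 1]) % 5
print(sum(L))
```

14

k=1: L[1] = (0+8)%5 = 3 → [8, 3, 8, 1, 3]
k=2: L[2] = (8+3)%5 = 1 → [8, 3, 1, 1, 3]
k=3: L[3] = (1+1)%5 = 2 → [8, 3, 1, 2, 3]
k=4: L[4] = (3+2)%5 = 0 → [8, 3, 1, 2, 0]
sum = 14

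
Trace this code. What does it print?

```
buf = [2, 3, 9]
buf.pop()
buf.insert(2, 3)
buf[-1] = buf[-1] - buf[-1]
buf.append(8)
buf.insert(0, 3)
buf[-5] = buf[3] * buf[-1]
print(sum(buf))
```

13

pop() removes 9 → [2, 3]
insert 3 at 2 → [2, 3, 3]
buf[-1] = buf[-1]-buf[-1] = 3-3 = 0 → [2, 3, 0]
append 8 → [2, 3, 0, 8]
insert 3 at 0 → [3, 2, 3, 0, 8]
buf[-5] = buf[3]*buf[-1] = 0*8 = 0 → [0, 2, 3, 0, 8]
sum = 13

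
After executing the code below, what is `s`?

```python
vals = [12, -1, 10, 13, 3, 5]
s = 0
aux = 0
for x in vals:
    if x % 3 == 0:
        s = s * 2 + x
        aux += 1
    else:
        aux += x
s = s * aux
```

783

x=12: %3==0, s = 0*2+12 = 12; aux=1
x=-1: not %3==0; aux=0
x=10: not %3==0; aux=10
x=13: not %3==0; aux=23
x=3: %3==0, s = 12*2+3 = 27; aux=24
x=5: not %3==0; aux=29
s*aux = 27*29 = 783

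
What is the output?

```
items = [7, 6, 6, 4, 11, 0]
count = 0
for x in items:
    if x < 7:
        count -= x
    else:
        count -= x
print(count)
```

x=7: not <7, count = 0-7 = -7
x=6: <7, count = (-7)-6 = -13
x=6: <7, count = (-13)-6 = -19
x=4: <7, count = (-19)-4 = -23
x=11: not <7, count = (-23)-11 = -34
x=0: <7, count = (-34)-0 = -34

-34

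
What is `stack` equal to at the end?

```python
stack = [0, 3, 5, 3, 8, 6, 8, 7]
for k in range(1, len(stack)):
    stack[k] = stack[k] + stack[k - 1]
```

k=1: stack[1] = 3+0 = 3 → [0, 3, 5, 3, 8, 6, 8, 7]
k=2: stack[2] = 5+3 = 8 → [0, 3, 8, 3, 8, 6, 8, 7]
k=3: stack[3] = 3+8 = 11 → [0, 3, 8, 11, 8, 6, 8, 7]
k=4: stack[4] = 8+11 = 19 → [0, 3, 8, 11, 19, 6, 8, 7]
k=5: stack[5] = 6+19 = 25 → [0, 3, 8, 11, 19, 25, 8, 7]
k=6: stack[6] = 8+25 = 33 → [0, 3, 8, 11, 19, 25, 33, 7]
k=7: stack[7] = 7+33 = 40 → [0, 3, 8, 11, 19, 25, 33, 40]

[0, 3, 8, 11, 19, 25, 33, 40]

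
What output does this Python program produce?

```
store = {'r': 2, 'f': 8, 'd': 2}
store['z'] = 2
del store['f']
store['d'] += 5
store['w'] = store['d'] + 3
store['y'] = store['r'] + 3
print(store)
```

{'r': 2, 'd': 7, 'z': 2, 'w': 10, 'y': 5}

store['z'] = 2 → {'r': 2, 'f': 8, 'd': 2, 'z': 2}
del 'f' → {'r': 2, 'd': 2, 'z': 2}
store['d'] = 2+5 = 7 → {'r': 2, 'd': 7, 'z': 2}
store['w'] = store['d']+3 = 10 → {'r': 2, 'd': 7, 'z': 2, 'w': 10}
store['y'] = store['r']+3 = 5 → {'r': 2, 'd': 7, 'z': 2, 'w': 10, 'y': 5}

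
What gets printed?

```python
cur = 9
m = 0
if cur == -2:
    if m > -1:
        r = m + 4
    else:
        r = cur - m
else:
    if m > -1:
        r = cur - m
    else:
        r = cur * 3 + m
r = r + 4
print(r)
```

13

cur=9, m=0
cur == -2 is False; m > -1 is True
→ r = cur - m = 9
r = 9+4 = 13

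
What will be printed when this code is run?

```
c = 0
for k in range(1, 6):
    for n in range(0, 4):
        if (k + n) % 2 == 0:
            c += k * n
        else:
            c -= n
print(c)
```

34

k=1,n=0: odd sum, c = 0-0 = 0
k=1,n=1: even sum, c = 0+1 = 1
k=1,n=2: odd sum, c = 1-2 = -1
k=1,n=3: even sum, c = (-1)+3 = 2
k=2,n=0: even sum, c = 2+0 = 2
k=2,n=1: odd sum, c = 2-1 = 1
k=2,n=2: even sum, c = 1+4 = 5
k=2,n=3: odd sum, c = 5-3 = 2
k=3,n=0: odd sum, c = 2-0 = 2
k=3,n=1: even sum, c = 2+3 = 5
k=3,n=2: odd sum, c = 5-2 = 3
k=3,n=3: even sum, c = 3+9 = 12
k=4,n=0: even sum, c = 12+0 = 12
k=4,n=1: odd sum, c = 12-1 = 11
k=4,n=2: even sum, c = 11+8 = 19
k=4,n=3: odd sum, c = 19-3 = 16
k=5,n=0: odd sum, c = 16-0 = 16
k=5,n=1: even sum, c = 16+5 = 21
k=5,n=2: odd sum, c = 21-2 = 19
k=5,n=3: even sum, c = 19+15 = 34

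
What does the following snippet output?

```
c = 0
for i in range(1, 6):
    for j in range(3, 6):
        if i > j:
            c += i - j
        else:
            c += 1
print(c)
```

i=1,j=3: not 1>3, c = 0+1 = 1
i=1,j=4: not 1>4, c = 1+1 = 2
i=1,j=5: not 1>5, c = 2+1 = 3
i=2,j=3: not 2>3, c = 3+1 = 4
i=2,j=4: not 2>4, c = 4+1 = 5
i=2,j=5: not 2>5, c = 5+1 = 6
i=3,j=3: not 3>3, c = 6+1 = 7
i=3,j=4: not 3>4, c = 7+1 = 8
i=3,j=5: not 3>5, c = 8+1 = 9
i=4,j=3: 4>3, c = 9+1 = 10
i=4,j=4: not 4>4, c = 10+1 = 11
i=4,j=5: not 4>5, c = 11+1 = 12
i=5,j=3: 5>3, c = 12+2 = 14
i=5,j=4: 5>4, c = 14+1 = 15
i=5,j=5: not 5>5, c = 15+1 = 16

16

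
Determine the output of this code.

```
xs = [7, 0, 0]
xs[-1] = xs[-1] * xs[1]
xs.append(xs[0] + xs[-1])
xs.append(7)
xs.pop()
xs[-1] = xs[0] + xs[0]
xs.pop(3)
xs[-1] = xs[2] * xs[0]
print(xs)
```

xs[-1] = xs[-1]*xs[1] = 0*0 = 0 → [7, 0, 0]
append xs[0]+xs[-1] = 7+0 = 7 → [7, 0, 0, 7]
append 7 → [7, 0, 0, 7, 7]
pop() removes 7 → [7, 0, 0, 7]
xs[-1] = xs[0]+xs[0] = 7+7 = 14 → [7, 0, 0, 14]
pop(3) removes 14 → [7, 0, 0]
xs[-1] = xs[2]*xs[0] = 0*7 = 0 → [7, 0, 0]

[7, 0, 0]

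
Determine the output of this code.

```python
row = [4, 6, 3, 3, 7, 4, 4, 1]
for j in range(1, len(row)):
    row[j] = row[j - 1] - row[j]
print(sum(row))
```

j=1: row[1] = 4-6 = -2 → [4, -2, 3, 3, 7, 4, 4, 1]
j=2: row[2] = (-2)-3 = -5 → [4, -2, -5, 3, 7, 4, 4, 1]
j=3: row[3] = (-5)-3 = -8 → [4, -2, -5, -8, 7, 4, 4, 1]
j=4: row[4] = (-8)-7 = -15 → [4, -2, -5, -8, -15, 4, 4, 1]
j=5: row[5] = (-15)-4 = -19 → [4, -2, -5, -8, -15, -19, 4, 1]
j=6: row[6] = (-19)-4 = -23 → [4, -2, -5, -8, -15, -19, -23, 1]
j=7: row[7] = (-23)-1 = -24 → [4, -2, -5, -8, -15, -19, -23, -24]
sum = -92

-92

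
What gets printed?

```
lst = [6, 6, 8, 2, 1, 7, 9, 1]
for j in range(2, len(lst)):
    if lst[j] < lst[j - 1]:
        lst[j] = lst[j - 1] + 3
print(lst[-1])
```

j=2: 8>=6, unchanged → [6, 6, 8, 2, 1, 7, 9, 1]
j=3: 2<8, lst[3] = 8+3 = 11 → [6, 6, 8, 11, 1, 7, 9, 1]
j=4: 1<11, lst[4] = 11+3 = 14 → [6, 6, 8, 11, 14, 7, 9, 1]
j=5: 7<14, lst[5] = 14+3 = 17 → [6, 6, 8, 11, 14, 17, 9, 1]
j=6: 9<17, lst[6] = 17+3 = 20 → [6, 6, 8, 11, 14, 17, 20, 1]
j=7: 1<20, lst[7] = 20+3 = 23 → [6, 6, 8, 11, 14, 17, 20, 23]

23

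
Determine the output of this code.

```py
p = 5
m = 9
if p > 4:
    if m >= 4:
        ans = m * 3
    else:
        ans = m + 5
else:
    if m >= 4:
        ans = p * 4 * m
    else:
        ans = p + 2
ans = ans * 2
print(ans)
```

p=5, m=9
p > 4 is True; m >= 4 is True
→ ans = m * 3 = 27
ans = 27*2 = 54

54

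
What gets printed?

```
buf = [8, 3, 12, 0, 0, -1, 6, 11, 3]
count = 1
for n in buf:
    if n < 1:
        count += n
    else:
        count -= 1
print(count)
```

n=8: not <1, count = 1-1 = 0
n=3: not <1, count = 0-1 = -1
n=12: not <1, count = (-1)-1 = -2
n=0: <1, count = (-2)+0 = -2
n=0: <1, count = (-2)+0 = -2
n=-1: <1, count = (-2)+(-1) = -3
n=6: not <1, count = (-3)-1 = -4
n=11: not <1, count = (-4)-1 = -5
n=3: not <1, count = (-5)-1 = -6

-6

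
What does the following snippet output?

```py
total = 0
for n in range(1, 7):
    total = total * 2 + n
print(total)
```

n=1: total = 0*2+1 = 1
n=2: total = 1*2+2 = 4
n=3: total = 4*2+3 = 11
n=4: total = 11*2+4 = 26
n=5: total = 26*2+5 = 57
n=6: total = 57*2+6 = 120

120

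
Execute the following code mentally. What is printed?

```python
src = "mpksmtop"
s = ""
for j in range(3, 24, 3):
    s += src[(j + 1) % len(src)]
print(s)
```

mpktmso

j=3: add src[4]='m' → 'm'
j=6: add src[7]='p' → 'mp'
j=9: add src[2]='k' → 'mpk'
j=12: add src[5]='t' → 'mpkt'
j=15: add src[0]='m' → 'mpktm'
j=18: add src[3]='s' → 'mpktms'
j=21: add src[6]='o' → 'mpktmso'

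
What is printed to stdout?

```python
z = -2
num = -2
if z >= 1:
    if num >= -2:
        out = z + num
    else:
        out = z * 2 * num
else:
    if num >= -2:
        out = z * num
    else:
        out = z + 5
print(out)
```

z=-2, num=-2
z >= 1 is False; num >= -2 is True
→ out = z * num = 4

4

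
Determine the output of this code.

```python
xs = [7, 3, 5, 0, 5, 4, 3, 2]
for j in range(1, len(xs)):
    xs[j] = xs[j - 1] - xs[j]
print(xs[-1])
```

j=1: xs[1] = 7-3 = 4 → [7, 4, 5, 0, 5, 4, 3, 2]
j=2: xs[2] = 4-5 = -1 → [7, 4, -1, 0, 5, 4, 3, 2]
j=3: xs[3] = (-1)-0 = -1 → [7, 4, -1, -1, 5, 4, 3, 2]
j=4: xs[4] = (-1)-5 = -6 → [7, 4, -1, -1, -6, 4, 3, 2]
j=5: xs[5] = (-6)-4 = -10 → [7, 4, -1, -1, -6, -10, 3, 2]
j=6: xs[6] = (-10)-3 = -13 → [7, 4, -1, -1, -6, -10, -13, 2]
j=7: xs[7] = (-13)-2 = -15 → [7, 4, -1, -1, -6, -10, -13, -15]

-15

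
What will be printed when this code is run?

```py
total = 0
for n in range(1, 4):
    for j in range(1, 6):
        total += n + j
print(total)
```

n=1,j=1: total = 0+2 = 2
n=1,j=2: total = 2+3 = 5
n=1,j=3: total = 5+4 = 9
n=1,j=4: total = 9+5 = 14
n=1,j=5: total = 14+6 = 20
n=2,j=1: total = 20+3 = 23
n=2,j=2: total = 23+4 = 27
n=2,j=3: total = 27+5 = 32
n=2,j=4: total = 32+6 = 38
n=2,j=5: total = 38+7 = 45
n=3,j=1: total = 45+4 = 49
n=3,j=2: total = 49+5 = 54
n=3,j=3: total = 54+6 = 60
n=3,j=4: total = 60+7 = 67
n=3,j=5: total = 67+8 = 75

75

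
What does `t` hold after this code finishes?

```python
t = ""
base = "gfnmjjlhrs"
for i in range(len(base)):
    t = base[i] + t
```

'srhljjmnfg'

i=0: prepend 'g' → 'g'
i=1: prepend 'f' → 'fg'
i=2: prepend 'n' → 'nfg'
i=3: prepend 'm' → 'mnfg'
i=4: prepend 'j' → 'jmnfg'
i=5: prepend 'j' → 'jjmnfg'
i=6: prepend 'l' → 'ljjmnfg'
i=7: prepend 'h' → 'hljjmnfg'
i=8: prepend 'r' → 'rhljjmnfg'
i=9: prepend 's' → 'srhljjmnfg'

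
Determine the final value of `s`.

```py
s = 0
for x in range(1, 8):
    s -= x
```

-28

x=1: s = 0-1 = -1
x=2: s = (-1)-2 = -3
x=3: s = (-3)-3 = -6
x=4: s = (-6)-4 = -10
x=5: s = (-10)-5 = -15
x=6: s = (-15)-6 = -21
x=7: s = (-21)-7 = -28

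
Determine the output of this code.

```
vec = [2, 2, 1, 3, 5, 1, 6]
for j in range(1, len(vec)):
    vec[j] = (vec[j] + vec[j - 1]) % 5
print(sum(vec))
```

16

j=1: vec[1] = (2+2)%5 = 4 → [2, 4, 1, 3, 5, 1, 6]
j=2: vec[2] = (1+4)%5 = 0 → [2, 4, 0, 3, 5, 1, 6]
j=3: vec[3] = (3+0)%5 = 3 → [2, 4, 0, 3, 5, 1, 6]
j=4: vec[4] = (5+3)%5 = 3 → [2, 4, 0, 3, 3, 1, 6]
j=5: vec[5] = (1+3)%5 = 4 → [2, 4, 0, 3, 3, 4, 6]
j=6: vec[6] = (6+4)%5 = 0 → [2, 4, 0, 3, 3, 4, 0]
sum = 16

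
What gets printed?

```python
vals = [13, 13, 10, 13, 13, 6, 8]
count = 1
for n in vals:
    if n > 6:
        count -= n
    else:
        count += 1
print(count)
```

n=13: >6, count = 1-13 = -12
n=13: >6, count = (-12)-13 = -25
n=10: >6, count = (-25)-10 = -35
n=13: >6, count = (-35)-13 = -48
n=13: >6, count = (-48)-13 = -61
n=6: not >6, count = (-61)+1 = -60
n=8: >6, count = (-60)-8 = -68

-68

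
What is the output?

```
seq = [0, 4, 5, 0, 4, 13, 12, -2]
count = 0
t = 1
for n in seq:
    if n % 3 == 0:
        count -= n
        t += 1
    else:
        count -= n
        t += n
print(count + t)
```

n=0: %3==0, count = 0-0 = 0; t=2
n=4: not %3==0, count = 0-4 = -4; t=6
n=5: not %3==0, count = (-4)-5 = -9; t=11
n=0: %3==0, count = (-9)-0 = -9; t=12
n=4: not %3==0, count = (-9)-4 = -13; t=16
n=13: not %3==0, count = (-13)-13 = -26; t=29
n=12: %3==0, count = (-26)-12 = -38; t=30
n=-2: not %3==0, count = (-38)-(-2) = -36; t=28
count+t = (-36)+28 = -8

-8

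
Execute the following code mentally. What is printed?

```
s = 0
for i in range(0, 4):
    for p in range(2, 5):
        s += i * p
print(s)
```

i=0,p=2: s = 0+0 = 0
i=0,p=3: s = 0+0 = 0
i=0,p=4: s = 0+0 = 0
i=1,p=2: s = 0+2 = 2
i=1,p=3: s = 2+3 = 5
i=1,p=4: s = 5+4 = 9
i=2,p=2: s = 9+4 = 13
i=2,p=3: s = 13+6 = 19
i=2,p=4: s = 19+8 = 27
i=3,p=2: s = 27+6 = 33
i=3,p=3: s = 33+9 = 42
i=3,p=4: s = 42+12 = 54

54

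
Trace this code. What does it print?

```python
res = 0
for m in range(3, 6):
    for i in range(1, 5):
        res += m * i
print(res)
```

120

m=3,i=1: res = 0+3 = 3
m=3,i=2: res = 3+6 = 9
m=3,i=3: res = 9+9 = 18
m=3,i=4: res = 18+12 = 30
m=4,i=1: res = 30+4 = 34
m=4,i=2: res = 34+8 = 42
m=4,i=3: res = 42+12 = 54
m=4,i=4: res = 54+16 = 70
m=5,i=1: res = 70+5 = 75
m=5,i=2: res = 75+10 = 85
m=5,i=3: res = 85+15 = 100
m=5,i=4: res = 100+20 = 120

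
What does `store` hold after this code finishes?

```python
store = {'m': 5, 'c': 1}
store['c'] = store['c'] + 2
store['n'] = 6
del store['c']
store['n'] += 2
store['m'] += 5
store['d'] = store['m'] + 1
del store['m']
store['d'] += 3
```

{'n': 8, 'd': 14}

store['c'] = store['c']+2 = 3 → {'m': 5, 'c': 3}
store['n'] = 6 → {'m': 5, 'c': 3, 'n': 6}
del 'c' → {'m': 5, 'n': 6}
store['n'] = 6+2 = 8 → {'m': 5, 'n': 8}
store['m'] = 5+5 = 10 → {'m': 10, 'n': 8}
store['d'] = store['m']+1 = 11 → {'m': 10, 'n': 8, 'd': 11}
del 'm' → {'n': 8, 'd': 11}
store['d'] = 11+3 = 14 → {'n': 8, 'd': 14}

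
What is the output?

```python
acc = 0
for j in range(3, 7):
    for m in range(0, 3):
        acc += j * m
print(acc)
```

54

j=3,m=0: acc = 0+0 = 0
j=3,m=1: acc = 0+3 = 3
j=3,m=2: acc = 3+6 = 9
j=4,m=0: acc = 9+0 = 9
j=4,m=1: acc = 9+4 = 13
j=4,m=2: acc = 13+8 = 21
j=5,m=0: acc = 21+0 = 21
j=5,m=1: acc = 21+5 = 26
j=5,m=2: acc = 26+10 = 36
j=6,m=0: acc = 36+0 = 36
j=6,m=1: acc = 36+6 = 42
j=6,m=2: acc = 42+12 = 54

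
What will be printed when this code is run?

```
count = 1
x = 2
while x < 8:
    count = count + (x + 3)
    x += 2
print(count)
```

22

x=2: count = 1+5 = 6
x=4: count = 6+7 = 13
x=6: count = 13+9 = 22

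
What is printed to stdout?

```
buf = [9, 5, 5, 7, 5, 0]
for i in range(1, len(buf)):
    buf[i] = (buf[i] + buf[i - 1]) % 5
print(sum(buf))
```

i=1: buf[1] = (5+9)%5 = 4 → [9, 4, 5, 7, 5, 0]
i=2: buf[2] = (5+4)%5 = 4 → [9, 4, 4, 7, 5, 0]
i=3: buf[3] = (7+4)%5 = 1 → [9, 4, 4, 1, 5, 0]
i=4: buf[4] = (5+1)%5 = 1 → [9, 4, 4, 1, 1, 0]
i=5: buf[5] = (0+1)%5 = 1 → [9, 4, 4, 1, 1, 1]
sum = 20

20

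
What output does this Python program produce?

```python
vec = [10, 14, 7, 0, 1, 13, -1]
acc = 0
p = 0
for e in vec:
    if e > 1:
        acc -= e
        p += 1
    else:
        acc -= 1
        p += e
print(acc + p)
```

e=10: >1, acc = 0-10 = -10; p=1
e=14: >1, acc = (-10)-14 = -24; p=2
e=7: >1, acc = (-24)-7 = -31; p=3
e=0: not >1, acc = (-31)-1 = -32; p=3
e=1: not >1, acc = (-32)-1 = -33; p=4
e=13: >1, acc = (-33)-13 = -46; p=5
e=-1: not >1, acc = (-46)-1 = -47; p=4
acc+p = (-47)+4 = -43

-43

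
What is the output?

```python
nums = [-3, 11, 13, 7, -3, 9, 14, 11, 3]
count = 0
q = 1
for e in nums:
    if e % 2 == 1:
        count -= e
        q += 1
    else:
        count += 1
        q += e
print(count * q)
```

e=-3: odd, count = 0-(-3) = 3; q=2
e=11: odd, count = 3-11 = -8; q=3
e=13: odd, count = (-8)-13 = -21; q=4
e=7: odd, count = (-21)-7 = -28; q=5
e=-3: odd, count = (-28)-(-3) = -25; q=6
e=9: odd, count = (-25)-9 = -34; q=7
e=14: not odd, count = (-34)+1 = -33; q=21
e=11: odd, count = (-33)-11 = -44; q=22
e=3: odd, count = (-44)-3 = -47; q=23
count*q = (-47)*23 = -1081

-1081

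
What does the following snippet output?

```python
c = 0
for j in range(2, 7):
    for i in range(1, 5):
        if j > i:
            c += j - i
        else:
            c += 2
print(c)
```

j=2,i=1: 2>1, c = 0+1 = 1
j=2,i=2: not 2>2, c = 1+2 = 3
j=2,i=3: not 2>3, c = 3+2 = 5
j=2,i=4: not 2>4, c = 5+2 = 7
j=3,i=1: 3>1, c = 7+2 = 9
j=3,i=2: 3>2, c = 9+1 = 10
j=3,i=3: not 3>3, c = 10+2 = 12
j=3,i=4: not 3>4, c = 12+2 = 14
j=4,i=1: 4>1, c = 14+3 = 17
j=4,i=2: 4>2, c = 17+2 = 19
j=4,i=3: 4>3, c = 19+1 = 20
j=4,i=4: not 4>4, c = 20+2 = 22
j=5,i=1: 5>1, c = 22+4 = 26
j=5,i=2: 5>2, c = 26+3 = 29
j=5,i=3: 5>3, c = 29+2 = 31
j=5,i=4: 5>4, c = 31+1 = 32
j=6,i=1: 6>1, c = 32+5 = 37
j=6,i=2: 6>2, c = 37+4 = 41
j=6,i=3: 6>3, c = 41+3 = 44
j=6,i=4: 6>4, c = 44+2 = 46

46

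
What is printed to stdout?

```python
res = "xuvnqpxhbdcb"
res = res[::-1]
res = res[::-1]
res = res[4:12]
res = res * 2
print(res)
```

qpxhbdcbqpxhbdcb

reverse → 'bcdbhxpqnvux'
reverse → 'xuvnqpxhbdcb'
slice [4:12] → 'qpxhbdcb'
repeat ×2 → 'qpxhbdcbqpxhbdcb'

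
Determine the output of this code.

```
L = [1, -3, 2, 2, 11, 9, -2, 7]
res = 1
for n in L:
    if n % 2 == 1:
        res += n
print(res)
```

26

n=1: odd, res = 1+1 = 2
n=-3: odd, res = 2+(-3) = -1
n=2: not odd
n=2: not odd
n=11: odd, res = (-1)+11 = 10
n=9: odd, res = 10+9 = 19
n=-2: not odd
n=7: odd, res = 19+7 = 26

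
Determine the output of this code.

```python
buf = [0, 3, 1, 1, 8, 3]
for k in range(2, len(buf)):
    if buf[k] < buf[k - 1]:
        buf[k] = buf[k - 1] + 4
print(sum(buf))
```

55

k=2: 1<3, buf[2] = 3+4 = 7 → [0, 3, 7, 1, 8, 3]
k=3: 1<7, buf[3] = 7+4 = 11 → [0, 3, 7, 11, 8, 3]
k=4: 8<11, buf[4] = 11+4 = 15 → [0, 3, 7, 11, 15, 3]
k=5: 3<15, buf[5] = 15+4 = 19 → [0, 3, 7, 11, 15, 19]
sum = 55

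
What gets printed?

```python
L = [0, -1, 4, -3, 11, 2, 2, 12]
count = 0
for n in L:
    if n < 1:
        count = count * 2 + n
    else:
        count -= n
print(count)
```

-40

n=0: <1, count = 0*2+0 = 0
n=-1: <1, count = 0*2+(-1) = -1
n=4: not <1, count = (-1)-4 = -5
n=-3: <1, count = (-5)*2+(-3) = -13
n=11: not <1, count = (-13)-11 = -24
n=2: not <1, count = (-24)-2 = -26
n=2: not <1, count = (-26)-2 = -28
n=12: not <1, count = (-28)-12 = -40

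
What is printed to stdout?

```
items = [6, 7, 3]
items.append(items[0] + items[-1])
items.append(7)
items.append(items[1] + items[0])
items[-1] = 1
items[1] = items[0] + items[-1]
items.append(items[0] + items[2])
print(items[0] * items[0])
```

36

append items[0]+items[-1] = 6+3 = 9 → [6, 7, 3, 9]
append 7 → [6, 7, 3, 9, 7]
append items[1]+items[0] = 7+6 = 13 → [6, 7, 3, 9, 7, 13]
items[-1] = 1 → [6, 7, 3, 9, 7, 1]
items[1] = items[0]+items[-1] = 6+1 = 7 → [6, 7, 3, 9, 7, 1]
append items[0]+items[2] = 6+3 = 9 → [6, 7, 3, 9, 7, 1, 9]
items[0]*items[0] = 6*6 = 36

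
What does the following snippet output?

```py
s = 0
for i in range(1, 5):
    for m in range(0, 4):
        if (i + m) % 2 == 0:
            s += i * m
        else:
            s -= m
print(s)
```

i=1,m=0: odd sum, s = 0-0 = 0
i=1,m=1: even sum, s = 0+1 = 1
i=1,m=2: odd sum, s = 1-2 = -1
i=1,m=3: even sum, s = (-1)+3 = 2
i=2,m=0: even sum, s = 2+0 = 2
i=2,m=1: odd sum, s = 2-1 = 1
i=2,m=2: even sum, s = 1+4 = 5
i=2,m=3: odd sum, s = 5-3 = 2
i=3,m=0: odd sum, s = 2-0 = 2
i=3,m=1: even sum, s = 2+3 = 5
i=3,m=2: odd sum, s = 5-2 = 3
i=3,m=3: even sum, s = 3+9 = 12
i=4,m=0: even sum, s = 12+0 = 12
i=4,m=1: odd sum, s = 12-1 = 11
i=4,m=2: even sum, s = 11+8 = 19
i=4,m=3: odd sum, s = 19-3 = 16

16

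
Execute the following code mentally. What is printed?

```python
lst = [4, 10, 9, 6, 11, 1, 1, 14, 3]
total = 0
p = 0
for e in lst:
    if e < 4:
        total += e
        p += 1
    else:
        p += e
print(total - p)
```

e=4: not <4; p=4
e=10: not <4; p=14
e=9: not <4; p=23
e=6: not <4; p=29
e=11: not <4; p=40
e=1: <4, total = 0+1 = 1; p=41
e=1: <4, total = 1+1 = 2; p=42
e=14: not <4; p=56
e=3: <4, total = 2+3 = 5; p=57
total-p = 5-57 = -52

-52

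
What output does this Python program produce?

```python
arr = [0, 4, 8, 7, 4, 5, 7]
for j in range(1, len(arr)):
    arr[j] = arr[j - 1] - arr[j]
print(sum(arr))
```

-121

j=1: arr[1] = 0-4 = -4 → [0, -4, 8, 7, 4, 5, 7]
j=2: arr[2] = (-4)-8 = -12 → [0, -4, -12, 7, 4, 5, 7]
j=3: arr[3] = (-12)-7 = -19 → [0, -4, -12, -19, 4, 5, 7]
j=4: arr[4] = (-19)-4 = -23 → [0, -4, -12, -19, -23, 5, 7]
j=5: arr[5] = (-23)-5 = -28 → [0, -4, -12, -19, -23, -28, 7]
j=6: arr[6] = (-28)-7 = -35 → [0, -4, -12, -19, -23, -28, -35]
sum = -121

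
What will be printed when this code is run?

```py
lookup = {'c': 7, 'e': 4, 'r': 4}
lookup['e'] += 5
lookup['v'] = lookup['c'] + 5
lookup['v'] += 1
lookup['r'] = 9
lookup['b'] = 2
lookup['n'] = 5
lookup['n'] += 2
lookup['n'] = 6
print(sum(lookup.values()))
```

lookup['e'] = 4+5 = 9 → {'c': 7, 'e': 9, 'r': 4}
lookup['v'] = lookup['c']+5 = 12 → {'c': 7, 'e': 9, 'r': 4, 'v': 12}
lookup['v'] = 12+1 = 13 → {'c': 7, 'e': 9, 'r': 4, 'v': 13}
lookup['r'] = 9 → {'c': 7, 'e': 9, 'r': 9, 'v': 13}
lookup['b'] = 2 → {'c': 7, 'e': 9, 'r': 9, 'v': 13, 'b': 2}
lookup['n'] = 5 → {'c': 7, 'e': 9, 'r': 9, 'v': 13, 'b': 2, 'n': 5}
lookup['n'] = 5+2 = 7 → {'c': 7, 'e': 9, 'r': 9, 'v': 13, 'b': 2, 'n': 7}
lookup['n'] = 6 → {'c': 7, 'e': 9, 'r': 9, 'v': 13, 'b': 2, 'n': 6}
sum of values = 46

46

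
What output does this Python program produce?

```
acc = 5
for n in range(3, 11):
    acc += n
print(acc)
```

n=3: acc = 5+3 = 8
n=4: acc = 8+4 = 12
n=5: acc = 12+5 = 17
n=6: acc = 17+6 = 23
n=7: acc = 23+7 = 30
n=8: acc = 30+8 = 38
n=9: acc = 38+9 = 47
n=10: acc = 47+10 = 57

57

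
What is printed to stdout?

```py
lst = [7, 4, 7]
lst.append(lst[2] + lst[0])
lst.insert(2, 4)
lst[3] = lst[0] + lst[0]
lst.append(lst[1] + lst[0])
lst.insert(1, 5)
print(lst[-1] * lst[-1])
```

append lst[2]+lst[0] = 7+7 = 14 → [7, 4, 7, 14]
insert 4 at 2 → [7, 4, 4, 7, 14]
lst[3] = lst[0]+lst[0] = 7+7 = 14 → [7, 4, 4, 14, 14]
append lst[1]+lst[0] = 4+7 = 11 → [7, 4, 4, 14, 14, 11]
insert 5 at 1 → [7, 5, 4, 4, 14, 14, 11]
lst[-1]*lst[-1] = 11*11 = 121

121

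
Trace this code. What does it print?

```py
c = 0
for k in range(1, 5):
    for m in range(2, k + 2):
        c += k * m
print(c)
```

k=1,m=2: c = 0+2 = 2
k=2,m=2: c = 2+4 = 6
k=2,m=3: c = 6+6 = 12
k=3,m=2: c = 12+6 = 18
k=3,m=3: c = 18+9 = 27
k=3,m=4: c = 27+12 = 39
k=4,m=2: c = 39+8 = 47
k=4,m=3: c = 47+12 = 59
k=4,m=4: c = 59+16 = 75
k=4,m=5: c = 75+20 = 95

95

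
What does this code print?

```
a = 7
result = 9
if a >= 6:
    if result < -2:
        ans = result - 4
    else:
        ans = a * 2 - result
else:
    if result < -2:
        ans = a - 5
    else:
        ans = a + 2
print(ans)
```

5

a=7, result=9
a >= 6 is True; result < -2 is False
→ ans = a * 2 - result = 5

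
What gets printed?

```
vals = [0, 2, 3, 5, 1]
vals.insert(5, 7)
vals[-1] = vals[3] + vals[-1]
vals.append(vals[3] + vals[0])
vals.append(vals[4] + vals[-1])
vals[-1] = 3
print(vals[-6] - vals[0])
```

insert 7 at 5 → [0, 2, 3, 5, 1, 7]
vals[-1] = vals[3]+vals[-1] = 5+7 = 12 → [0, 2, 3, 5, 1, 12]
append vals[3]+vals[0] = 5+0 = 5 → [0, 2, 3, 5, 1, 12, 5]
append vals[4]+vals[-1] = 1+5 = 6 → [0, 2, 3, 5, 1, 12, 5, 6]
vals[-1] = 3 → [0, 2, 3, 5, 1, 12, 5, 3]
vals[-6]-vals[0] = 3-0 = 3

3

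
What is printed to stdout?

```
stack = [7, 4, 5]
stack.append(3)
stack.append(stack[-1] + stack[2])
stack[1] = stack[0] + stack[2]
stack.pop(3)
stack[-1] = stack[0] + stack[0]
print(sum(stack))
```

38

append 3 → [7, 4, 5, 3]
append stack[-1]+stack[2] = 3+5 = 8 → [7, 4, 5, 3, 8]
stack[1] = stack[0]+stack[2] = 7+5 = 12 → [7, 12, 5, 3, 8]
pop(3) removes 3 → [7, 12, 5, 8]
stack[-1] = stack[0]+stack[0] = 7+7 = 14 → [7, 12, 5, 14]
sum = 38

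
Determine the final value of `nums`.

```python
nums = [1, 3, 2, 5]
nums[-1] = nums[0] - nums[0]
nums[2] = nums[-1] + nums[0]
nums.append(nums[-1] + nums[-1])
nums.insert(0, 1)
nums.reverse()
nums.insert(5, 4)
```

[0, 0, 1, 3, 1, 4, 1]

nums[-1] = nums[0]-nums[0] = 1-1 = 0 → [1, 3, 2, 0]
nums[2] = nums[-1]+nums[0] = 0+1 = 1 → [1, 3, 1, 0]
append nums[-1]+nums[-1] = 0+0 = 0 → [1, 3, 1, 0, 0]
insert 1 at 0 → [1, 1, 3, 1, 0, 0]
reverse → [0, 0, 1, 3, 1, 1]
insert 4 at 5 → [0, 0, 1, 3, 1, 4, 1]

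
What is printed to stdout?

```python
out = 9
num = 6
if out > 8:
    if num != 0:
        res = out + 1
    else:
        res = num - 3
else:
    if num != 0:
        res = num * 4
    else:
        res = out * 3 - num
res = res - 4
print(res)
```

out=9, num=6
out > 8 is True; num != 0 is True
→ res = out + 1 = 10
res = 10-4 = 6

6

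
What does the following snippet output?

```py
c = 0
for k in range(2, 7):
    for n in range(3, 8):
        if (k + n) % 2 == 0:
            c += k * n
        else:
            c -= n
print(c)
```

k=2,n=3: odd sum, c = 0-3 = -3
k=2,n=4: even sum, c = (-3)+8 = 5
k=2,n=5: odd sum, c = 5-5 = 0
k=2,n=6: even sum, c = 0+12 = 12
k=2,n=7: odd sum, c = 12-7 = 5
k=3,n=3: even sum, c = 5+9 = 14
k=3,n=4: odd sum, c = 14-4 = 10
k=3,n=5: even sum, c = 10+15 = 25
k=3,n=6: odd sum, c = 25-6 = 19
k=3,n=7: even sum, c = 19+21 = 40
k=4,n=3: odd sum, c = 40-3 = 37
k=4,n=4: even sum, c = 37+16 = 53
k=4,n=5: odd sum, c = 53-5 = 48
k=4,n=6: even sum, c = 48+24 = 72
k=4,n=7: odd sum, c = 72-7 = 65
k=5,n=3: even sum, c = 65+15 = 80
k=5,n=4: odd sum, c = 80-4 = 76
k=5,n=5: even sum, c = 76+25 = 101
k=5,n=6: odd sum, c = 101-6 = 95
k=5,n=7: even sum, c = 95+35 = 130
k=6,n=3: odd sum, c = 130-3 = 127
k=6,n=4: even sum, c = 127+24 = 151
k=6,n=5: odd sum, c = 151-5 = 146
k=6,n=6: even sum, c = 146+36 = 182
k=6,n=7: odd sum, c = 182-7 = 175

175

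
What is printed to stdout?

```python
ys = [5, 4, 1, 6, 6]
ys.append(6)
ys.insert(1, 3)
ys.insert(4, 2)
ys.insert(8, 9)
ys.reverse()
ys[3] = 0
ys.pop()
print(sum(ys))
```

append 6 → [5, 4, 1, 6, 6, 6]
insert 3 at 1 → [5, 3, 4, 1, 6, 6, 6]
insert 2 at 4 → [5, 3, 4, 1, 2, 6, 6, 6]
insert 9 at 8 → [5, 3, 4, 1, 2, 6, 6, 6, 9]
reverse → [9, 6, 6, 6, 2, 1, 4, 3, 5]
ys[3] = 0 → [9, 6, 6, 0, 2, 1, 4, 3, 5]
pop() removes 5 → [9, 6, 6, 0, 2, 1, 4, 3]
sum = 31

31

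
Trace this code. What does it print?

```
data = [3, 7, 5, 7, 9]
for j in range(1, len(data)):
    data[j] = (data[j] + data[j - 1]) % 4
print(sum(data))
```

13

j=1: data[1] = (7+3)%4 = 2 → [3, 2, 5, 7, 9]
j=2: data[2] = (5+2)%4 = 3 → [3, 2, 3, 7, 9]
j=3: data[3] = (7+3)%4 = 2 → [3, 2, 3, 2, 9]
j=4: data[4] = (9+2)%4 = 3 → [3, 2, 3, 2, 3]
sum = 13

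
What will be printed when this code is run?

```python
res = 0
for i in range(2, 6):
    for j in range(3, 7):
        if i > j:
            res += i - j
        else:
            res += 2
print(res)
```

30

i=2,j=3: not 2>3, res = 0+2 = 2
i=2,j=4: not 2>4, res = 2+2 = 4
i=2,j=5: not 2>5, res = 4+2 = 6
i=2,j=6: not 2>6, res = 6+2 = 8
i=3,j=3: not 3>3, res = 8+2 = 10
i=3,j=4: not 3>4, res = 10+2 = 12
i=3,j=5: not 3>5, res = 12+2 = 14
i=3,j=6: not 3>6, res = 14+2 = 16
i=4,j=3: 4>3, res = 16+1 = 17
i=4,j=4: not 4>4, res = 17+2 = 19
i=4,j=5: not 4>5, res = 19+2 = 21
i=4,j=6: not 4>6, res = 21+2 = 23
i=5,j=3: 5>3, res = 23+2 = 25
i=5,j=4: 5>4, res = 25+1 = 26
i=5,j=5: not 5>5, res = 26+2 = 28
i=5,j=6: not 5>6, res = 28+2 = 30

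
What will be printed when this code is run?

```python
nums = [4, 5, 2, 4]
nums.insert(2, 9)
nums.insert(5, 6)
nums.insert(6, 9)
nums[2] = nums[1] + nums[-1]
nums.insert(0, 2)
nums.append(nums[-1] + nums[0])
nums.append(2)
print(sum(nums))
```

insert 9 at 2 → [4, 5, 9, 2, 4]
insert 6 at 5 → [4, 5, 9, 2, 4, 6]
insert 9 at 6 → [4, 5, 9, 2, 4, 6, 9]
nums[2] = nums[1]+nums[-1] = 5+9 = 14 → [4, 5, 14, 2, 4, 6, 9]
insert 2 at 0 → [2, 4, 5, 14, 2, 4, 6, 9]
append nums[-1]+nums[0] = 9+2 = 11 → [2, 4, 5, 14, 2, 4, 6, 9, 11]
append 2 → [2, 4, 5, 14, 2, 4, 6, 9, 11, 2]
sum = 59

59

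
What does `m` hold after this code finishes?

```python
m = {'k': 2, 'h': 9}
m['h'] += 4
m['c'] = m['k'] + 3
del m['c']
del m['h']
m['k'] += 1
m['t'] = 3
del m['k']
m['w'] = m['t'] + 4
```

m['h'] = 9+4 = 13 → {'k': 2, 'h': 13}
m['c'] = m['k']+3 = 5 → {'k': 2, 'h': 13, 'c': 5}
del 'c' → {'k': 2, 'h': 13}
del 'h' → {'k': 2}
m['k'] = 2+1 = 3 → {'k': 3}
m['t'] = 3 → {'k': 3, 't': 3}
del 'k' → {'t': 3}
m['w'] = m['t']+4 = 7 → {'t': 3, 'w': 7}

{'t': 3, 'w': 7}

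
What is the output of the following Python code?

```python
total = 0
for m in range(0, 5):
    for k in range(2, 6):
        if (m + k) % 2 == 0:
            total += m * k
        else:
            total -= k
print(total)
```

m=0,k=2: even sum, total = 0+0 = 0
m=0,k=3: odd sum, total = 0-3 = -3
m=0,k=4: even sum, total = (-3)+0 = -3
m=0,k=5: odd sum, total = (-3)-5 = -8
m=1,k=2: odd sum, total = (-8)-2 = -10
m=1,k=3: even sum, total = (-10)+3 = -7
m=1,k=4: odd sum, total = (-7)-4 = -11
m=1,k=5: even sum, total = (-11)+5 = -6
m=2,k=2: even sum, total = (-6)+4 = -2
m=2,k=3: odd sum, total = (-2)-3 = -5
m=2,k=4: even sum, total = (-5)+8 = 3
m=2,k=5: odd sum, total = 3-5 = -2
m=3,k=2: odd sum, total = (-2)-2 = -4
m=3,k=3: even sum, total = (-4)+9 = 5
m=3,k=4: odd sum, total = 5-4 = 1
m=3,k=5: even sum, total = 1+15 = 16
m=4,k=2: even sum, total = 16+8 = 24
m=4,k=3: odd sum, total = 24-3 = 21
m=4,k=4: even sum, total = 21+16 = 37
m=4,k=5: odd sum, total = 37-5 = 32

32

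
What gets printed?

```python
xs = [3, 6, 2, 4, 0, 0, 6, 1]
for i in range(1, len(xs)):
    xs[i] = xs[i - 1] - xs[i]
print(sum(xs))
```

-63

i=1: xs[1] = 3-6 = -3 → [3, -3, 2, 4, 0, 0, 6, 1]
i=2: xs[2] = (-3)-2 = -5 → [3, -3, -5, 4, 0, 0, 6, 1]
i=3: xs[3] = (-5)-4 = -9 → [3, -3, -5, -9, 0, 0, 6, 1]
i=4: xs[4] = (-9)-0 = -9 → [3, -3, -5, -9, -9, 0, 6, 1]
i=5: xs[5] = (-9)-0 = -9 → [3, -3, -5, -9, -9, -9, 6, 1]
i=6: xs[6] = (-9)-6 = -15 → [3, -3, -5, -9, -9, -9, -15, 1]
i=7: xs[7] = (-15)-1 = -16 → [3, -3, -5, -9, -9, -9, -15, -16]
sum = -63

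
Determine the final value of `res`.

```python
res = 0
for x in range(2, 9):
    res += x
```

35

x=2: res = 0+2 = 2
x=3: res = 2+3 = 5
x=4: res = 5+4 = 9
x=5: res = 9+5 = 14
x=6: res = 14+6 = 20
x=7: res = 20+7 = 27
x=8: res = 27+8 = 35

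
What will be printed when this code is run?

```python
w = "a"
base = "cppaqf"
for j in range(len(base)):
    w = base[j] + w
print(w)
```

fqappca

j=0: prepend 'c' → 'ca'
j=1: prepend 'p' → 'pca'
j=2: prepend 'p' → 'ppca'
j=3: prepend 'a' → 'appca'
j=4: prepend 'q' → 'qappca'
j=5: prepend 'f' → 'fqappca'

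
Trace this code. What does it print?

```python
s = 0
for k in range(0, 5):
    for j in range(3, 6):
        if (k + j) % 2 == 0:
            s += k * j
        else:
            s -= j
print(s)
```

k=0,j=3: odd sum, s = 0-3 = -3
k=0,j=4: even sum, s = (-3)+0 = -3
k=0,j=5: odd sum, s = (-3)-5 = -8
k=1,j=3: even sum, s = (-8)+3 = -5
k=1,j=4: odd sum, s = (-5)-4 = -9
k=1,j=5: even sum, s = (-9)+5 = -4
k=2,j=3: odd sum, s = (-4)-3 = -7
k=2,j=4: even sum, s = (-7)+8 = 1
k=2,j=5: odd sum, s = 1-5 = -4
k=3,j=3: even sum, s = (-4)+9 = 5
k=3,j=4: odd sum, s = 5-4 = 1
k=3,j=5: even sum, s = 1+15 = 16
k=4,j=3: odd sum, s = 16-3 = 13
k=4,j=4: even sum, s = 13+16 = 29
k=4,j=5: odd sum, s = 29-5 = 24

24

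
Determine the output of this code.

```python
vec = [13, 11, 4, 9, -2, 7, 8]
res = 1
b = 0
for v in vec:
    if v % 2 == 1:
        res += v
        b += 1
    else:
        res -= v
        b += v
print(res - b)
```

v=13: odd, res = 1+13 = 14; b=1
v=11: odd, res = 14+11 = 25; b=2
v=4: not odd, res = 25-4 = 21; b=6
v=9: odd, res = 21+9 = 30; b=7
v=-2: not odd, res = 30-(-2) = 32; b=5
v=7: odd, res = 32+7 = 39; b=6
v=8: not odd, res = 39-8 = 31; b=14
res-b = 31-14 = 17

17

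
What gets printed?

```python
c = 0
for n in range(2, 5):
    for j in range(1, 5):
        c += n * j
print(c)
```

90

n=2,j=1: c = 0+2 = 2
n=2,j=2: c = 2+4 = 6
n=2,j=3: c = 6+6 = 12
n=2,j=4: c = 12+8 = 20
n=3,j=1: c = 20+3 = 23
n=3,j=2: c = 23+6 = 29
n=3,j=3: c = 29+9 = 38
n=3,j=4: c = 38+12 = 50
n=4,j=1: c = 50+4 = 54
n=4,j=2: c = 54+8 = 62
n=4,j=3: c = 62+12 = 74
n=4,j=4: c = 74+16 = 90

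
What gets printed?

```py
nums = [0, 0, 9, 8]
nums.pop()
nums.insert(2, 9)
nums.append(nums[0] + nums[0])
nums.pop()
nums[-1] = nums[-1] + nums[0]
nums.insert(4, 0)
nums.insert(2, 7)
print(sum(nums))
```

25

pop() removes 8 → [0, 0, 9]
insert 9 at 2 → [0, 0, 9, 9]
append nums[0]+nums[0] = 0+0 = 0 → [0, 0, 9, 9, 0]
pop() removes 0 → [0, 0, 9, 9]
nums[-1] = nums[-1]+nums[0] = 9+0 = 9 → [0, 0, 9, 9]
insert 0 at 4 → [0, 0, 9, 9, 0]
insert 7 at 2 → [0, 0, 7, 9, 9, 0]
sum = 25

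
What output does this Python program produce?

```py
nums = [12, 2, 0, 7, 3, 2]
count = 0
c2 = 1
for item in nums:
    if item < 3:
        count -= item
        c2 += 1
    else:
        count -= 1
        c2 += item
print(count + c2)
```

item=12: not <3, count = 0-1 = -1; c2=13
item=2: <3, count = (-1)-2 = -3; c2=14
item=0: <3, count = (-3)-0 = -3; c2=15
item=7: not <3, count = (-3)-1 = -4; c2=22
item=3: not <3, count = (-4)-1 = -5; c2=25
item=2: <3, count = (-5)-2 = -7; c2=26
count+c2 = (-7)+26 = 19

19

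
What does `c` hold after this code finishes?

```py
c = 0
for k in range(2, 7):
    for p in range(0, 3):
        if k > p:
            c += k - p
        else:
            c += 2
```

47

k=2,p=0: 2>0, c = 0+2 = 2
k=2,p=1: 2>1, c = 2+1 = 3
k=2,p=2: not 2>2, c = 3+2 = 5
k=3,p=0: 3>0, c = 5+3 = 8
k=3,p=1: 3>1, c = 8+2 = 10
k=3,p=2: 3>2, c = 10+1 = 11
k=4,p=0: 4>0, c = 11+4 = 15
k=4,p=1: 4>1, c = 15+3 = 18
k=4,p=2: 4>2, c = 18+2 = 20
k=5,p=0: 5>0, c = 20+5 = 25
k=5,p=1: 5>1, c = 25+4 = 29
k=5,p=2: 5>2, c = 29+3 = 32
k=6,p=0: 6>0, c = 32+6 = 38
k=6,p=1: 6>1, c = 38+5 = 43
k=6,p=2: 6>2, c = 43+4 = 47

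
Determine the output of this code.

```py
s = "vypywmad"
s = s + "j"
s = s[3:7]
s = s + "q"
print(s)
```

+ 'j' → 'vypywmadj'
slice [3:7] → 'ywma'
+ 'q' → 'ywmaq'

ywmaq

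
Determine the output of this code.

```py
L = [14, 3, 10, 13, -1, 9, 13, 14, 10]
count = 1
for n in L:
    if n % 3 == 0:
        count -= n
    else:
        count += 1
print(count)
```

-4

n=14: not %3==0, count = 1+1 = 2
n=3: %3==0, count = 2-3 = -1
n=10: not %3==0, count = (-1)+1 = 0
n=13: not %3==0, count = 0+1 = 1
n=-1: not %3==0, count = 1+1 = 2
n=9: %3==0, count = 2-9 = -7
n=13: not %3==0, count = (-7)+1 = -6
n=14: not %3==0, count = (-6)+1 = -5
n=10: not %3==0, count = (-5)+1 = -4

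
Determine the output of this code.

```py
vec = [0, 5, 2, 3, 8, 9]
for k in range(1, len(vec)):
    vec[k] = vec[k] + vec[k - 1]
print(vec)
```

k=1: vec[1] = 5+0 = 5 → [0, 5, 2, 3, 8, 9]
k=2: vec[2] = 2+5 = 7 → [0, 5, 7, 3, 8, 9]
k=3: vec[3] = 3+7 = 10 → [0, 5, 7, 10, 8, 9]
k=4: vec[4] = 8+10 = 18 → [0, 5, 7, 10, 18, 9]
k=5: vec[5] = 9+18 = 27 → [0, 5, 7, 10, 18, 27]

[0, 5, 7, 10, 18, 27]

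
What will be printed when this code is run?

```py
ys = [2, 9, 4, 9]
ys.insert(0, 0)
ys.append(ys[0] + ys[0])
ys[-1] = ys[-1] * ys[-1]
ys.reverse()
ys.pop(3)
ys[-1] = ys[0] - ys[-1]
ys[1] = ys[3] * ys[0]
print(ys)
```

insert 0 at 0 → [0, 2, 9, 4, 9]
append ys[0]+ys[0] = 0+0 = 0 → [0, 2, 9, 4, 9, 0]
ys[-1] = ys[-1]*ys[-1] = 0*0 = 0 → [0, 2, 9, 4, 9, 0]
reverse → [0, 9, 4, 9, 2, 0]
pop(3) removes 9 → [0, 9, 4, 2, 0]
ys[-1] = ys[0]-ys[-1] = 0-0 = 0 → [0, 9, 4, 2, 0]
ys[1] = ys[3]*ys[0] = 2*0 = 0 → [0, 0, 4, 2, 0]

[0, 0, 4, 2, 0]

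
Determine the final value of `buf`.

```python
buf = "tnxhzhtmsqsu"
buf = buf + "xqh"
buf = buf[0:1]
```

't'

+ 'xqh' → 'tnxhzhtmsqsuxqh'
slice [0:1] → 't'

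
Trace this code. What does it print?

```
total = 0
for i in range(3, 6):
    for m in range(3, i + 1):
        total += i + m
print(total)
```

i=3,m=3: total = 0+6 = 6
i=4,m=3: total = 6+7 = 13
i=4,m=4: total = 13+8 = 21
i=5,m=3: total = 21+8 = 29
i=5,m=4: total = 29+9 = 38
i=5,m=5: total = 38+10 = 48

48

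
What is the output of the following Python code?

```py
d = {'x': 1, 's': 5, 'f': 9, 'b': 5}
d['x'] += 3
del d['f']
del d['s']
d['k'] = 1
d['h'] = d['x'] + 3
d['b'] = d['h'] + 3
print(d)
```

{'x': 4, 'b': 10, 'k': 1, 'h': 7}

d['x'] = 1+3 = 4 → {'x': 4, 's': 5, 'f': 9, 'b': 5}
del 'f' → {'x': 4, 's': 5, 'b': 5}
del 's' → {'x': 4, 'b': 5}
d['k'] = 1 → {'x': 4, 'b': 5, 'k': 1}
d['h'] = d['x']+3 = 7 → {'x': 4, 'b': 5, 'k': 1, 'h': 7}
d['b'] = d['h']+3 = 10 → {'x': 4, 'b': 10, 'k': 1, 'h': 7}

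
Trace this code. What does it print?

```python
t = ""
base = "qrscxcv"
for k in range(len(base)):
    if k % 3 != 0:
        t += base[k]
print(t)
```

rsxc

k=0: skip
k=1: add 'r' → 'r'
k=2: add 's' → 'rs'
k=3: skip
k=4: add 'x' → 'rsx'
k=5: add 'c' → 'rsxc'
k=6: skip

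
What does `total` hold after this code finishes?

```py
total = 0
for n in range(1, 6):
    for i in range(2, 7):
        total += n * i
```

n=1,i=2: total = 0+2 = 2
n=1,i=3: total = 2+3 = 5
n=1,i=4: total = 5+4 = 9
n=1,i=5: total = 9+5 = 14
n=1,i=6: total = 14+6 = 20
n=2,i=2: total = 20+4 = 24
n=2,i=3: total = 24+6 = 30
n=2,i=4: total = 30+8 = 38
n=2,i=5: total = 38+10 = 48
n=2,i=6: total = 48+12 = 60
n=3,i=2: total = 60+6 = 66
n=3,i=3: total = 66+9 = 75
n=3,i=4: total = 75+12 = 87
n=3,i=5: total = 87+15 = 102
n=3,i=6: total = 102+18 = 120
n=4,i=2: total = 120+8 = 128
n=4,i=3: total = 128+12 = 140
n=4,i=4: total = 140+16 = 156
n=4,i=5: total = 156+20 = 176
n=4,i=6: total = 176+24 = 200
n=5,i=2: total = 200+10 = 210
n=5,i=3: total = 210+15 = 225
n=5,i=4: total = 225+20 = 245
n=5,i=5: total = 245+25 = 270
n=5,i=6: total = 270+30 = 300

300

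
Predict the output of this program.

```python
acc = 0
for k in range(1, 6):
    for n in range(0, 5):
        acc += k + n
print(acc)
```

125

k=1,n=0: acc = 0+1 = 1
k=1,n=1: acc = 1+2 = 3
k=1,n=2: acc = 3+3 = 6
k=1,n=3: acc = 6+4 = 10
k=1,n=4: acc = 10+5 = 15
k=2,n=0: acc = 15+2 = 17
k=2,n=1: acc = 17+3 = 20
k=2,n=2: acc = 20+4 = 24
k=2,n=3: acc = 24+5 = 29
k=2,n=4: acc = 29+6 = 35
k=3,n=0: acc = 35+3 = 38
k=3,n=1: acc = 38+4 = 42
k=3,n=2: acc = 42+5 = 47
k=3,n=3: acc = 47+6 = 53
k=3,n=4: acc = 53+7 = 60
k=4,n=0: acc = 60+4 = 64
k=4,n=1: acc = 64+5 = 69
k=4,n=2: acc = 69+6 = 75
k=4,n=3: acc = 75+7 = 82
k=4,n=4: acc = 82+8 = 90
k=5,n=0: acc = 90+5 = 95
k=5,n=1: acc = 95+6 = 101
k=5,n=2: acc = 101+7 = 108
k=5,n=3: acc = 108+8 = 116
k=5,n=4: acc = 116+9 = 125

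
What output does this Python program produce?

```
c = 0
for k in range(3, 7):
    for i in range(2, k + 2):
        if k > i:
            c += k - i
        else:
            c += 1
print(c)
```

k=3,i=2: 3>2, c = 0+1 = 1
k=3,i=3: not 3>3, c = 1+1 = 2
k=3,i=4: not 3>4, c = 2+1 = 3
k=4,i=2: 4>2, c = 3+2 = 5
k=4,i=3: 4>3, c = 5+1 = 6
k=4,i=4: not 4>4, c = 6+1 = 7
k=4,i=5: not 4>5, c = 7+1 = 8
k=5,i=2: 5>2, c = 8+3 = 11
k=5,i=3: 5>3, c = 11+2 = 13
k=5,i=4: 5>4, c = 13+1 = 14
k=5,i=5: not 5>5, c = 14+1 = 15
k=5,i=6: not 5>6, c = 15+1 = 16
k=6,i=2: 6>2, c = 16+4 = 20
k=6,i=3: 6>3, c = 20+3 = 23
k=6,i=4: 6>4, c = 23+2 = 25
k=6,i=5: 6>5, c = 25+1 = 26
k=6,i=6: not 6>6, c = 26+1 = 27
k=6,i=7: not 6>7, c = 27+1 = 28

28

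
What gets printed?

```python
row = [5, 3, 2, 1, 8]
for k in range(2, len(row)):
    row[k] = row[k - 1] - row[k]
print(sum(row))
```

k=2: row[2] = 3-2 = 1 → [5, 3, 1, 1, 8]
k=3: row[3] = 1-1 = 0 → [5, 3, 1, 0, 8]
k=4: row[4] = 0-8 = -8 → [5, 3, 1, 0, -8]
sum = 1

1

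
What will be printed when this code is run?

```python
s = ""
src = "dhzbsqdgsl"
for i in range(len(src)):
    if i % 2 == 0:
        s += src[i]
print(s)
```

dzsds

i=0: add 'd' → 'd'
i=1: skip
i=2: add 'z' → 'dz'
i=3: skip
i=4: add 's' → 'dzs'
i=5: skip
i=6: add 'd' → 'dzsd'
i=7: skip
i=8: add 's' → 'dzsds'
i=9: skip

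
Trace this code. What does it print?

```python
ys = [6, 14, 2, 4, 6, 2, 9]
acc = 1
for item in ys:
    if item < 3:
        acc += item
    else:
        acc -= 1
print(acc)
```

item=6: not <3, acc = 1-1 = 0
item=14: not <3, acc = 0-1 = -1
item=2: <3, acc = (-1)+2 = 1
item=4: not <3, acc = 1-1 = 0
item=6: not <3, acc = 0-1 = -1
item=2: <3, acc = (-1)+2 = 1
item=9: not <3, acc = 1-1 = 0

0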